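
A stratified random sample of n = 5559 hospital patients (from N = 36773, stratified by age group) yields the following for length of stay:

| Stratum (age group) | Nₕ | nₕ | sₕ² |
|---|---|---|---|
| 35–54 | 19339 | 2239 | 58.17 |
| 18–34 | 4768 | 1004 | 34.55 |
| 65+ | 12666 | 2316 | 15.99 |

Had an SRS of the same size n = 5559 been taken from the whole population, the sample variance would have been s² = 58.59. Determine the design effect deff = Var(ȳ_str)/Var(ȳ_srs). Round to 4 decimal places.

Var(ȳ_str) = Σ Wₕ²(1−fₕ)sₕ²/nₕ with Wₕ = Nₕ/36773:
  35–54: (19339/36773)²·(1−2239/19339)·58.17/2239 = 0.0063535576
  18–34: (4768/36773)²·(1−1004/4768)·34.55/1004 = 4.5671164 × 10^-4
  65+: (12666/36773)²·(1−2316/12666)·15.99/2316 = 6.6931663 × 10^-4
  → Var(ȳ_str) = 0.0074795859.
Var(ȳ_srs) = (1 − 5559/36773)·58.59/5559 = 0.0089463769.
deff = 0.0074795859 / 0.0089463769 = 0.8360.

0.8360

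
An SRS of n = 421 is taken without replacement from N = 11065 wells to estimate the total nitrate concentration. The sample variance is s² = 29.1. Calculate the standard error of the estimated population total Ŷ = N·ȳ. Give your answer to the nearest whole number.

Var(Ŷ) = N²·Var(ȳ) = N²·(1 − n/N)·s²/n.
f = 421/11065 = 0.03804790; Var(ȳ) = 0.96195210·29.1/421 = 0.066491226.
Var(Ŷ) = 11065² · 0.066491226 = 8.1408017 × 10^6.
SE(Ŷ) = √(8.1408017 × 10^6) = 2853.

2853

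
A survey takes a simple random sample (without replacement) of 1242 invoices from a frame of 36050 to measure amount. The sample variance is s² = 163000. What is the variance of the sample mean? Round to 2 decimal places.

Under SRS without replacement, Var(ȳ) = (1 − f)·s²/n with f = n/N = 1242/36050 = 0.03445215.
Var(ȳ) = (1 − 0.03445215)·163000/1242 = 0.96554785·131.23994 = 126.71844.

126.72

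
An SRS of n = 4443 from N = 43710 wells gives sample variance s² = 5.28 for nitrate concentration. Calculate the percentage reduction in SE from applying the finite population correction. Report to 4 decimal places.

f = n/N = 4443/43710 = 0.10164722.
SE_no-fpc = √(s²/n) = 0.034472978; SE_fpc = √((1−f)s²/n) = 0.032673997.
Ratio = √(1−f) = 0.94781474. Reduction = 100·(1 − 0.94781474) = 5.2185%.

5.2185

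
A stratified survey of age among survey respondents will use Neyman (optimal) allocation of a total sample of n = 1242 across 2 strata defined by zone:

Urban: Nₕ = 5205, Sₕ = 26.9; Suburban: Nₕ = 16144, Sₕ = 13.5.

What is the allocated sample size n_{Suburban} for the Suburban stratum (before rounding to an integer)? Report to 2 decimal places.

Neyman allocation: nₕ = n·NₕSₕ / Σⱼ NⱼSⱼ.
Σ NⱼSⱼ = 5205·26.9 + 16144·13.5 = 357958.5.
n_{Suburban} = 1242·16144·13.5 / 357958.5 = 756.20.

756.20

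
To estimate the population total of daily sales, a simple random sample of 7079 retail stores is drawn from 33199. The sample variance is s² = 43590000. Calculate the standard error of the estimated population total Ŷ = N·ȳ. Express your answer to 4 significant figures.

Var(Ŷ) = N²·Var(ȳ) = N²·(1 − n/N)·s²/n.
f = 7079/33199 = 0.21322931; Var(ȳ) = 0.78677069·43590000/7079 = 4844.658.
Var(Ŷ) = 33199² · 4844.658 = 5.3396542 × 10^12.
SE(Ŷ) = √(5.3396542 × 10^12) = 2.311 × 10^6.

2.311 × 10^6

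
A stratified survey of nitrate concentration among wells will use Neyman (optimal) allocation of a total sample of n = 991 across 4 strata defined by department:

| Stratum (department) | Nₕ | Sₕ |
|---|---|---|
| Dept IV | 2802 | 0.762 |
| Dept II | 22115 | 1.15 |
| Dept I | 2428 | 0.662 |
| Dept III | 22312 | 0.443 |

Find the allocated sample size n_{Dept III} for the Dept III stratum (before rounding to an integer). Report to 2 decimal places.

250.78

Neyman allocation: nₕ = n·NₕSₕ / Σⱼ NⱼSⱼ.
Σ NⱼSⱼ = 2802·0.762 + 22115·1.15 + 2428·0.662 + 22312·0.443 = 39058.926.
n_{Dept III} = 991·22312·0.443 / 39058.926 = 250.78.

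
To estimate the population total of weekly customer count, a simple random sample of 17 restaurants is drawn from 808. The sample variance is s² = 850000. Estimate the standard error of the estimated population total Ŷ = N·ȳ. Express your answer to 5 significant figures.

Var(Ŷ) = N²·Var(ȳ) = N²·(1 − n/N)·s²/n.
f = 17/808 = 0.02103960; Var(ȳ) = 0.97896040·850000/17 = 48948.02.
Var(Ŷ) = 808² · 48948.02 = 3.19564 × 10^10.
SE(Ŷ) = √(3.19564 × 10^10) = 178760.

178760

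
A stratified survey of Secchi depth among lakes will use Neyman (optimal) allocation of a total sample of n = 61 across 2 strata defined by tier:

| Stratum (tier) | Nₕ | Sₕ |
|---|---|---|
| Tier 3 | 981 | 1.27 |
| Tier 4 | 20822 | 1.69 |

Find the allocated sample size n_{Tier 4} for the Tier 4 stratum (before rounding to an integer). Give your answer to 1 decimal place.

Neyman allocation: nₕ = n·NₕSₕ / Σⱼ NⱼSⱼ.
Σ NⱼSⱼ = 981·1.27 + 20822·1.69 = 36435.05.
n_{Tier 4} = 61·20822·1.69 / 36435.05 = 58.9.

58.9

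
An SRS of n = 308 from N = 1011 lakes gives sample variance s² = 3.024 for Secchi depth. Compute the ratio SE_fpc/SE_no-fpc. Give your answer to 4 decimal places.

0.8339

f = n/N = 308/1011 = 0.30464886.
SE_no-fpc = √(s²/n) = 0.099086739; SE_fpc = √((1−f)s²/n) = 0.08262617.
Ratio = √(1−f) = 0.83387717.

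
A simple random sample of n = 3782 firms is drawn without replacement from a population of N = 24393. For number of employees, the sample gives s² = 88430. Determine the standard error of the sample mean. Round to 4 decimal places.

Under SRS without replacement, Var(ȳ) = (1 − f)·s²/n with f = n/N = 3782/24393 = 0.15504448.
Var(ȳ) = (1 − 0.15504448)·88430/3782 = 0.84495552·23.381809 = 19.756588.
SE(ȳ) = √(19.756588) = 4.4448.

4.4448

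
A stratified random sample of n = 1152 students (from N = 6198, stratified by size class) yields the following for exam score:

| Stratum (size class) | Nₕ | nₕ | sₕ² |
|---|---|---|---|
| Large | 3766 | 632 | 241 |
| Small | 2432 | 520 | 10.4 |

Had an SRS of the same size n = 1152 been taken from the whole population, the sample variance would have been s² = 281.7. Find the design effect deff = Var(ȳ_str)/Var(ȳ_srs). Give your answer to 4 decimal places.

Var(ȳ_str) = Σ Wₕ²(1−fₕ)sₕ²/nₕ with Wₕ = Nₕ/6198:
  Large: (3766/6198)²·(1−632/3766)·241/632 = 0.11715913
  Small: (2432/6198)²·(1−520/2432)·10.4/520 = 0.0024209081
  → Var(ȳ_str) = 0.11958004.
Var(ȳ_srs) = (1 − 1152/6198)·281.7/1152 = 0.1990811.
deff = 0.11958004 / 0.1990811 = 0.6007.

0.6007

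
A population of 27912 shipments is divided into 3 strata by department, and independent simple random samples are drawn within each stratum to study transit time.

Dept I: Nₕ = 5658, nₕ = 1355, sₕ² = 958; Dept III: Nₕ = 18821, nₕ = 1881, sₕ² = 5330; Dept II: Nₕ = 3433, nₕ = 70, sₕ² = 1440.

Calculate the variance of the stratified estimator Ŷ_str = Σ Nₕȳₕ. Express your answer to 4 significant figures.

1.158 × 10^9

Var(Ŷ_str) = Σₕ Nₕ²(1 − fₕ)sₕ²/nₕ.
Dept I: 5658²·(1 − 1355/5658)·958/1355 = 1.7213156 × 10^7.
Dept III: 18821²·(1 − 1881/18821)·5330/1881 = 9.0343001 × 10^8.
Dept II: 3433²·(1 − 70/3433)·1440/70 = 2.3750083 × 10^8.
Sum = 1.158144 × 10^9.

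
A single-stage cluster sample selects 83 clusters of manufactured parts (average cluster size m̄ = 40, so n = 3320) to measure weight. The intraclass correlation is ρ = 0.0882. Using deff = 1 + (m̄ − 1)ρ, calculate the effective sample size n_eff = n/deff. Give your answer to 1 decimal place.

deff = 1 + (40 − 1)·0.0882 = 1 + 3.4398 = 4.4398.
n_eff = 3320 / 4.4398 = 747.8.

747.8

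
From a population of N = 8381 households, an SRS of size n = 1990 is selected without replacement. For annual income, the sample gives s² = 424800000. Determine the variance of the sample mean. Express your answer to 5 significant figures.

Under SRS without replacement, Var(ȳ) = (1 − f)·s²/n with f = n/N = 1990/8381 = 0.23744183.
Var(ȳ) = (1 − 0.23744183)·424800000/1990 = 0.76255817·213467.34 = 162781.26.

162780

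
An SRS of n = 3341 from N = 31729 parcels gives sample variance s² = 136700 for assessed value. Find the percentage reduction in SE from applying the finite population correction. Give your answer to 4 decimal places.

5.4113

f = n/N = 3341/31729 = 0.10529799.
SE_no-fpc = √(s²/n) = 6.3965532; SE_fpc = √((1−f)s²/n) = 6.0504159.
Ratio = √(1−f) = 0.94588689. Reduction = 100·(1 − 0.94588689) = 5.4113%.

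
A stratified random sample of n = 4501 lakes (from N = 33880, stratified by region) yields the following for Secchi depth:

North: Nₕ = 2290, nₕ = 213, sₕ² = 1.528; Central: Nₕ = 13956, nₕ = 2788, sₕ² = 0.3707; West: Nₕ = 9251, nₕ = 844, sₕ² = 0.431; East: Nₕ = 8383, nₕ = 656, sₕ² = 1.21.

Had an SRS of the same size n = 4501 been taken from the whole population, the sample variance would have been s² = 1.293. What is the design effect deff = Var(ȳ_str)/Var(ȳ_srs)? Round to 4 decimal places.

0.7486

Var(ȳ_str) = Σ Wₕ²(1−fₕ)sₕ²/nₕ with Wₕ = Nₕ/33880:
  North: (2290/33880)²·(1−213/2290)·1.528/213 = 2.9725483 × 10^-5
  Central: (13956/33880)²·(1−2788/13956)·0.3707/2788 = 1.8054247 × 10^-5
  West: (9251/33880)²·(1−844/9251)·0.431/844 = 3.4600131 × 10^-5
  East: (8383/33880)²·(1−656/8383)·1.21/656 = 1.0408906 × 10^-4
  → Var(ȳ_str) = 1.8646892 × 10^-4.
Var(ȳ_srs) = (1 − 4501/33880)·1.293/4501 = 2.4910539 × 10^-4.
deff = (1.8646892 × 10^-4) / (2.4910539 × 10^-4) = 0.7486.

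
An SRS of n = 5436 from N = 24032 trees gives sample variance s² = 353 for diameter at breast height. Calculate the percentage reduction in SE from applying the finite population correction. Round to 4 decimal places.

f = n/N = 5436/24032 = 0.22619840.
SE_no-fpc = √(s²/n) = 0.25482828; SE_fpc = √((1−f)s²/n) = 0.22416223.
Ratio = √(1−f) = 0.87965993. Reduction = 100·(1 − 0.87965993) = 12.0340%.

12.0340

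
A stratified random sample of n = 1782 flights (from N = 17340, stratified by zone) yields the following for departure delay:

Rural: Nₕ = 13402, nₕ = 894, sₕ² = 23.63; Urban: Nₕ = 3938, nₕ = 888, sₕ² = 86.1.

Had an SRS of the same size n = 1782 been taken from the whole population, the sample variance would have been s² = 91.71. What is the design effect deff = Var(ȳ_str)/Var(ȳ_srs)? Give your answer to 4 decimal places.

0.4030

Var(ȳ_str) = Σ Wₕ²(1−fₕ)sₕ²/nₕ with Wₕ = Nₕ/17340:
  Rural: (13402/17340)²·(1−894/13402)·23.63/894 = 0.0147362
  Urban: (3938/17340)²·(1−888/3938)·86.1/888 = 0.0038731788
  → Var(ȳ_str) = 0.018609379.
Var(ȳ_srs) = (1 − 1782/17340)·91.71/1782 = 0.046175719.
deff = 0.018609379 / 0.046175719 = 0.4030.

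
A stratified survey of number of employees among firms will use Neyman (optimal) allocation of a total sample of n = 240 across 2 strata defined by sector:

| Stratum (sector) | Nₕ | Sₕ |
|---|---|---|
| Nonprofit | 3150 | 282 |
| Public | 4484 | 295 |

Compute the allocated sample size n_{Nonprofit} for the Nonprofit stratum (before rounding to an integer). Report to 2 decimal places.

96.42

Neyman allocation: nₕ = n·NₕSₕ / Σⱼ NⱼSⱼ.
Σ NⱼSⱼ = 3150·282 + 4484·295 = 2.21108 × 10^6.
n_{Nonprofit} = 240·3150·282 / (2.21108 × 10^6) = 96.42.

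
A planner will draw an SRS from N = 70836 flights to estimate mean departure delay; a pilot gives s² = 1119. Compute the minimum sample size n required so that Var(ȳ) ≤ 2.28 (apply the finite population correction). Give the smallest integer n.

Without fpc, n₀ = s²/D = 1119/2.28 = 490.7895.
With fpc, (1 − n/N)·s²/n ≤ D requires n ≥ n₀/(1 + n₀/N) = 490.7895/(1 + 490.7895/70836) = 487.4124.
Rounding up, n = 488.

488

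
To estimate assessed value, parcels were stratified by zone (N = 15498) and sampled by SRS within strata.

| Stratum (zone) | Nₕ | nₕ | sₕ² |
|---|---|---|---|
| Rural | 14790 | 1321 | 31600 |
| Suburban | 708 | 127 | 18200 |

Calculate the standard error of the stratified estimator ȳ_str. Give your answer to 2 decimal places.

Var(ȳ_str) = Σₕ Wₕ²(1 − fₕ)sₕ²/nₕ with Wₕ = Nₕ/N, N = 15498.
Rural: Wₕ = 0.95431669; term = 0.95431669²·(1 − 0.08931711)·31600/1321 = 19.839763.
Suburban: Wₕ = 0.04568331; term = 0.04568331²·(1 − 0.17937853)·18200/127 = 0.24542892.
Sum = 20.085192.
SE = √(20.085192) = 4.48.

4.48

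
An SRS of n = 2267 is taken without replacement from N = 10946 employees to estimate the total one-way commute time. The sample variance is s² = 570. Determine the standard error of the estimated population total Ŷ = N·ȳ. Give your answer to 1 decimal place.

4887.4

Var(Ŷ) = N²·Var(ȳ) = N²·(1 − n/N)·s²/n.
f = 2267/10946 = 0.20710762; Var(ȳ) = 0.79289238·570/2267 = 0.1993598.
Var(Ŷ) = 10946² · 0.1993598 = 2.3886278 × 10^7.
SE(Ŷ) = √(2.3886278 × 10^7) = 4887.4.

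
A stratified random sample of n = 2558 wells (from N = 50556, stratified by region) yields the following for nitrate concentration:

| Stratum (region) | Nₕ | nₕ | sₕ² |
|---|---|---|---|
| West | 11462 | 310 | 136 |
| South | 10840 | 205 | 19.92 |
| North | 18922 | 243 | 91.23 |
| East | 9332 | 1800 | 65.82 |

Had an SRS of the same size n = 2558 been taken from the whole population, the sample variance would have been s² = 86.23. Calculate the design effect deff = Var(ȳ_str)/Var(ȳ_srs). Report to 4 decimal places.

Var(ȳ_str) = Σ Wₕ²(1−fₕ)sₕ²/nₕ with Wₕ = Nₕ/50556:
  West: (11462/50556)²·(1−310/11462)·136/310 = 0.021940422
  South: (10840/50556)²·(1−205/10840)·19.92/205 = 0.0043828523
  North: (18922/50556)²·(1−243/18922)·91.23/243 = 0.051916649
  East: (9332/50556)²·(1−1800/9332)·65.82/1800 = 0.0010055994
  → Var(ȳ_str) = 0.079245523.
Var(ȳ_srs) = (1 − 2558/50556)·86.23/2558 = 0.032004296.
deff = 0.079245523 / 0.032004296 = 2.4761.

2.4761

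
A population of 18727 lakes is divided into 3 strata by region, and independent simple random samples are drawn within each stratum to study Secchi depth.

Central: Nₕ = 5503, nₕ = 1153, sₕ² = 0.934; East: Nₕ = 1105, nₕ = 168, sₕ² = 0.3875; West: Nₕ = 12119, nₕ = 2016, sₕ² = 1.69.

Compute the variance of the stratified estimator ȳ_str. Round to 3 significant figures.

Var(ȳ_str) = Σₕ Wₕ²(1 − fₕ)sₕ²/nₕ with Wₕ = Nₕ/N, N = 18727.
Central: Wₕ = 0.29385379; term = 0.29385379²·(1 − 0.20952208)·0.934/1153 = 5.529297 × 10^-5.
East: Wₕ = 0.05900571; term = 0.05900571²·(1 − 0.15203620)·0.3875/168 = 6.8096983 × 10^-6.
West: Wₕ = 0.64714049; term = 0.64714049²·(1 − 0.16635036)·1.69/2016 = 2.9266912 × 10^-4.
Sum = 3.5477179 × 10^-4.

3.55 × 10^-4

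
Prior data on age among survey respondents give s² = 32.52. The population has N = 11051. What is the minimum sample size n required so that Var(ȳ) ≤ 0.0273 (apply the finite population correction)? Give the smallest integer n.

1076

Without fpc, n₀ = s²/D = 32.52/0.0273 = 1191.2088.
With fpc, (1 − n/N)·s²/n ≤ D requires n ≥ n₀/(1 + n₀/N) = 1191.2088/(1 + 1191.2088/11051) = 1075.3001.
Rounding up, n = 1076.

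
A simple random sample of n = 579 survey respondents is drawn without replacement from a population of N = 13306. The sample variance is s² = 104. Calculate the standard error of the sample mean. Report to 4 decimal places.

Under SRS without replacement, Var(ȳ) = (1 − f)·s²/n with f = n/N = 579/13306 = 0.04351420.
Var(ȳ) = (1 − 0.04351420)·104/579 = 0.95648580·0.17962003 = 0.17180401.
SE(ȳ) = √(0.17180401) = 0.4145.

0.4145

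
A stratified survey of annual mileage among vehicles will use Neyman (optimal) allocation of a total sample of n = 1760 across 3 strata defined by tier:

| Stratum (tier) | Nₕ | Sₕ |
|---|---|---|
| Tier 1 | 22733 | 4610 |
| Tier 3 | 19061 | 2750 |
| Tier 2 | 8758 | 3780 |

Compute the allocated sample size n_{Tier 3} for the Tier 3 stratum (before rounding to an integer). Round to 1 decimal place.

Neyman allocation: nₕ = n·NₕSₕ / Σⱼ NⱼSⱼ.
Σ NⱼSⱼ = 22733·4610 + 19061·2750 + 8758·3780 = 1.9032212 × 10^8.
n_{Tier 3} = 1760·19061·2750 / (1.9032212 × 10^8) = 484.7.

484.7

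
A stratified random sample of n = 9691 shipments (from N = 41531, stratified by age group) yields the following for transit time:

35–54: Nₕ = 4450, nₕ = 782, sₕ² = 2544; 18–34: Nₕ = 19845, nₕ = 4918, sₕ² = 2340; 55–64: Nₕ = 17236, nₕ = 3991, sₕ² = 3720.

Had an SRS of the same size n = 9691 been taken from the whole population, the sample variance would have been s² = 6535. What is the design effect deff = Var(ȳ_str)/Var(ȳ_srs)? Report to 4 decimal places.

0.4562

Var(ȳ_str) = Σ Wₕ²(1−fₕ)sₕ²/nₕ with Wₕ = Nₕ/41531:
  35–54: (4450/41531)²·(1−782/4450)·2544/782 = 0.030786117
  18–34: (19845/41531)²·(1−4918/19845)·2340/4918 = 0.081715829
  55–64: (17236/41531)²·(1−3991/17236)·3720/3991 = 0.12336867
  → Var(ȳ_str) = 0.23587062.
Var(ȳ_srs) = (1 − 9691/41531)·6535/9691 = 0.51698467.
deff = 0.23587062 / 0.51698467 = 0.4562.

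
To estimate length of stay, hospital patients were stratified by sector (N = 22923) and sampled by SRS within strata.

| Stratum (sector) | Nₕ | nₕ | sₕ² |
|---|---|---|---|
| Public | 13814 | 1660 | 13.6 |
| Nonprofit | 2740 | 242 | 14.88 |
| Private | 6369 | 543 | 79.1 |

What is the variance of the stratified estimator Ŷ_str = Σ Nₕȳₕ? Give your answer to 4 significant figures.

Var(Ŷ_str) = Σₕ Nₕ²(1 − fₕ)sₕ²/nₕ.
Public: 13814²·(1 − 1660/13814)·13.6/1660 = 1.3755282 × 10^6.
Nonprofit: 2740²·(1 − 242/2740)·14.88/242 = 420853.13.
Private: 6369²·(1 − 543/6369)·79.1/543 = 5.4052823 × 10^6.
Sum = 7.2016636 × 10^6.

7.202 × 10^6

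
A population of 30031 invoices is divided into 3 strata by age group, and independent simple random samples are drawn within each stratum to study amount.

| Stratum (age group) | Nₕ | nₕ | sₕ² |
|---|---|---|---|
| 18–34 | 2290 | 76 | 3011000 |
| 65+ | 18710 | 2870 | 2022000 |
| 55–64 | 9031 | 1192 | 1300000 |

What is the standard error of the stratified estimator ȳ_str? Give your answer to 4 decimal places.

23.2348

Var(ȳ_str) = Σₕ Wₕ²(1 − fₕ)sₕ²/nₕ with Wₕ = Nₕ/N, N = 30031.
18–34: Wₕ = 0.07625454; term = 0.07625454²·(1 − 0.03318777)·3011000/76 = 222.72588.
65+: Wₕ = 0.62302288; term = 0.62302288²·(1 − 0.15339391)·2022000/2870 = 231.52006.
55–64: Wₕ = 0.30072259; term = 0.30072259²·(1 − 0.13198981)·1300000/1192 = 85.609905.
Sum = 539.85585.
SE = √(539.85585) = 23.2348.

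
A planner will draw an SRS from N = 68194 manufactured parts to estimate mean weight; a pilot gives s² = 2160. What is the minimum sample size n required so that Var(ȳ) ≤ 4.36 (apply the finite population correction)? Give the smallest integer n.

492

Without fpc, n₀ = s²/D = 2160/4.36 = 495.4128.
With fpc, (1 − n/N)·s²/n ≤ D requires n ≥ n₀/(1 + n₀/N) = 495.4128/(1 + 495.4128/68194) = 491.8397.
Rounding up, n = 492.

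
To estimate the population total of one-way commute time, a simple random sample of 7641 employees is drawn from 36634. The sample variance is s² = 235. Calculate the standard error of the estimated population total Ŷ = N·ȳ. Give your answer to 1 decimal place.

5715.4

Var(Ŷ) = N²·Var(ȳ) = N²·(1 − n/N)·s²/n.
f = 7641/36634 = 0.20857673; Var(ȳ) = 0.79142327·235/7641 = 0.024340331.
Var(Ŷ) = 36634² · 0.024340331 = 3.266594 × 10^7.
SE(Ŷ) = √(3.266594 × 10^7) = 5715.4.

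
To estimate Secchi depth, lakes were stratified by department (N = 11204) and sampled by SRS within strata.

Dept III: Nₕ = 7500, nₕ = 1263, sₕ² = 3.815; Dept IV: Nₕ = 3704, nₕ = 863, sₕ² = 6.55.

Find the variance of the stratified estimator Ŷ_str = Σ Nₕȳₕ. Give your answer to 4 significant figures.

Var(Ŷ_str) = Σₕ Nₕ²(1 − fₕ)sₕ²/nₕ.
Dept III: 7500²·(1 − 1263/7500)·3.815/1263 = 141295.46.
Dept IV: 3704²·(1 − 863/3704)·6.55/863 = 79867.983.
Sum = 221163.44.

221200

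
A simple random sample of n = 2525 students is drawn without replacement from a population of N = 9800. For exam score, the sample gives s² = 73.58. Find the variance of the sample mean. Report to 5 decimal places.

0.02163

Under SRS without replacement, Var(ȳ) = (1 − f)·s²/n with f = n/N = 2525/9800 = 0.25765306.
Var(ȳ) = (1 − 0.25765306)·73.58/2525 = 0.74234694·0.029140594 = 0.021632431.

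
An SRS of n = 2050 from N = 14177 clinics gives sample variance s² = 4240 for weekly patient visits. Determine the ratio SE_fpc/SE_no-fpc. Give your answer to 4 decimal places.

0.9249

f = n/N = 2050/14177 = 0.14460041.
SE_no-fpc = √(s²/n) = 1.438156; SE_fpc = √((1−f)s²/n) = 1.3301191.
Ratio = √(1−f) = 0.92487815.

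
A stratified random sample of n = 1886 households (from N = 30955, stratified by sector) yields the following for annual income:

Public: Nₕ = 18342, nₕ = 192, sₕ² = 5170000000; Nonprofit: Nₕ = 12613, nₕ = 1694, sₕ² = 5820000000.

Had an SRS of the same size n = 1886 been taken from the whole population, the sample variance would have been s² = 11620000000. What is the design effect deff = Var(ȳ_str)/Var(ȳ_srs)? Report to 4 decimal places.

1.7023

Var(ȳ_str) = Σ Wₕ²(1−fₕ)sₕ²/nₕ with Wₕ = Nₕ/30955:
  Public: (18342/30955)²·(1−192/18342)·5170000000/192 = 9.3551556 × 10^6
  Nonprofit: (12613/30955)²·(1−1694/12613)·5820000000/1694 = 493797.88
  → Var(ȳ_str) = 9.8489535 × 10^6.
Var(ȳ_srs) = (1 − 1886/30955)·11620000000/1886 = 5.7858041 × 10^6.
deff = (9.8489535 × 10^6) / (5.7858041 × 10^6) = 1.7023.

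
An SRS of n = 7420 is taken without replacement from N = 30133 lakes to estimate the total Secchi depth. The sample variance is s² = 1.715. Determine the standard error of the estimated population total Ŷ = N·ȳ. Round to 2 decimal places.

397.73

Var(Ŷ) = N²·Var(ȳ) = N²·(1 − n/N)·s²/n.
f = 7420/30133 = 0.24624166; Var(ȳ) = 0.75375834·1.715/7420 = 1.7421773 × 10^-4.
Var(Ŷ) = 30133² · (1.7421773 × 10^-4) = 158189.3.
SE(Ŷ) = √(158189.3) = 397.73.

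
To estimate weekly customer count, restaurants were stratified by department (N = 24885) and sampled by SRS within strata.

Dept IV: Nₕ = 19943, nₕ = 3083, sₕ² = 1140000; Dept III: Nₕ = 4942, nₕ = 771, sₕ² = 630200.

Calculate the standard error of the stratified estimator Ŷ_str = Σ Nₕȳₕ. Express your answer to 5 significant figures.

Var(Ŷ_str) = Σₕ Nₕ²(1 − fₕ)sₕ²/nₕ.
Dept IV: 19943²·(1 − 3083/19943)·1140000/3083 = 1.2433099 × 10^11.
Dept III: 4942²·(1 − 771/4942)·630200/771 = 1.6848721 × 10^10.
Sum = 1.4117971 × 10^11.
SE = √(1.4117971 × 10^11) = 375740.

375740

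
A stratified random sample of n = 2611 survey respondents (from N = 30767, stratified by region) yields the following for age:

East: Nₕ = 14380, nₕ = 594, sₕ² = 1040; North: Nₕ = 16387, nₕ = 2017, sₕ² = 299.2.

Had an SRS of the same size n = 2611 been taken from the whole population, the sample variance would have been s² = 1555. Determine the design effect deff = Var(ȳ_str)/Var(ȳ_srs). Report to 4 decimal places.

0.7405

Var(ȳ_str) = Σ Wₕ²(1−fₕ)sₕ²/nₕ with Wₕ = Nₕ/30767:
  East: (14380/30767)²·(1−594/14380)·1040/594 = 0.36666863
  North: (16387/30767)²·(1−2017/16387)·299.2/2017 = 0.036901295
  → Var(ȳ_str) = 0.40356993.
Var(ȳ_srs) = (1 − 2611/30767)·1555/2611 = 0.54501609.
deff = 0.40356993 / 0.54501609 = 0.7405.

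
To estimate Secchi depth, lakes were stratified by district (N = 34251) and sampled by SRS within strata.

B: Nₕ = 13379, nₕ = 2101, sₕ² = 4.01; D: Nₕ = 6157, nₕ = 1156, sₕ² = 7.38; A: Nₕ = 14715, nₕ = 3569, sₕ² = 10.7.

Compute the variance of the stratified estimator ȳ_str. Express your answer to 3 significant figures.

Var(ȳ_str) = Σₕ Wₕ²(1 − fₕ)sₕ²/nₕ with Wₕ = Nₕ/N, N = 34251.
B: Wₕ = 0.39061633; term = 0.39061633²·(1 − 0.15703715)·4.01/2101 = 2.4548647 × 10^-4.
D: Wₕ = 0.17976117; term = 0.17976117²·(1 − 0.18775378)·7.38/1156 = 1.6756296 × 10^-4.
A: Wₕ = 0.42962249; term = 0.42962249²·(1 − 0.24254162)·10.7/3569 = 4.1915053 × 10^-4.
Sum = 8.3219996 × 10^-4.

8.32 × 10^-4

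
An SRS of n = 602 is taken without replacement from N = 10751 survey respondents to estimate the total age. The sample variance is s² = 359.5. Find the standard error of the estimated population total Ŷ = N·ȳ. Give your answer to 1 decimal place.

Var(Ŷ) = N²·Var(ȳ) = N²·(1 − n/N)·s²/n.
f = 602/10751 = 0.05599479; Var(ȳ) = 0.94400521·359.5/602 = 0.56373733.
Var(Ŷ) = 10751² · 0.56373733 = 6.5159016 × 10^7.
SE(Ŷ) = √(6.5159016 × 10^7) = 8072.1.

8072.1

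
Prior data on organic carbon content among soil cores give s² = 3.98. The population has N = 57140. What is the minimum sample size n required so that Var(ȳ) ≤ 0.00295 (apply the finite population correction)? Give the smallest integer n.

1319

Without fpc, n₀ = s²/D = 3.98/0.00295 = 1349.1525.
With fpc, (1 − n/N)·s²/n ≤ D requires n ≥ n₀/(1 + n₀/N) = 1349.1525/(1 + 1349.1525/57140) = 1318.0320.
Rounding up, n = 1319.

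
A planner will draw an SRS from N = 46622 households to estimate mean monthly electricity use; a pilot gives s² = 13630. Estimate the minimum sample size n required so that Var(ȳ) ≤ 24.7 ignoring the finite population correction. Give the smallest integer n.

552

Without fpc, n₀ = s²/D = 13630/24.7 = 551.8219.
Rounding up, n = 552.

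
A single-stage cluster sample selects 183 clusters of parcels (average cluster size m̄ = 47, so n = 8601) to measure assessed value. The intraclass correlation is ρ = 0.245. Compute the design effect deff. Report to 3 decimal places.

12.270

deff = 1 + (47 − 1)·0.245 = 1 + 11.27 = 12.27.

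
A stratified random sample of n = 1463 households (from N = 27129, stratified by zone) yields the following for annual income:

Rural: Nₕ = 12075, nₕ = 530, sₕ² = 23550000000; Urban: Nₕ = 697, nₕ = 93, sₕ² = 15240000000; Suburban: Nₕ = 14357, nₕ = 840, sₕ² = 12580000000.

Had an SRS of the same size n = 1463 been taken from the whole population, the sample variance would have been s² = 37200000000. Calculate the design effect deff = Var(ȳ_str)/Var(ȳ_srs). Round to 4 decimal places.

Var(ȳ_str) = Σ Wₕ²(1−fₕ)sₕ²/nₕ with Wₕ = Nₕ/27129:
  Rural: (12075/27129)²·(1−530/12075)·23550000000/530 = 8.4164422 × 10^6
  Urban: (697/27129)²·(1−93/697)·15240000000/93 = 93735.514
  Suburban: (14357/27129)²·(1−840/14357)·12580000000/840 = 3.9489151 × 10^6
  → Var(ȳ_str) = 1.2459093 × 10^7.
Var(ȳ_srs) = (1 − 1463/27129)·37200000000/1463 = 2.4055978 × 10^7.
deff = (1.2459093 × 10^7) / (2.4055978 × 10^7) = 0.5179.

0.5179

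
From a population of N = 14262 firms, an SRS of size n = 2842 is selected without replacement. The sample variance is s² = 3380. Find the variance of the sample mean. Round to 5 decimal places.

Under SRS without replacement, Var(ȳ) = (1 − f)·s²/n with f = n/N = 2842/14262 = 0.19927079.
Var(ȳ) = (1 − 0.19927079)·3380/2842 = 0.80072921·1.1893033 = 0.9523099.

0.95231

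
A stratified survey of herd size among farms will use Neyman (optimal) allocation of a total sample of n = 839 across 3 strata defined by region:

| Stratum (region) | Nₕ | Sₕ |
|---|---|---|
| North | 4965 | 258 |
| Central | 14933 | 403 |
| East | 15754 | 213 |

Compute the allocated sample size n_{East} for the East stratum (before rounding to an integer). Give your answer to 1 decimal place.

Neyman allocation: nₕ = n·NₕSₕ / Σⱼ NⱼSⱼ.
Σ NⱼSⱼ = 4965·258 + 14933·403 + 15754·213 = 1.0654571 × 10^7.
n_{East} = 839·15754·213 / (1.0654571 × 10^7) = 264.2.

264.2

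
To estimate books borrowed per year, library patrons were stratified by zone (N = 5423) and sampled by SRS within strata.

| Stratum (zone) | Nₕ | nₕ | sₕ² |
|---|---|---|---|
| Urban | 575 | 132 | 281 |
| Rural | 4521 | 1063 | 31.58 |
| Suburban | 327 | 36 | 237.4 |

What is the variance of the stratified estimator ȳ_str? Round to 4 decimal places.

Var(ȳ_str) = Σₕ Wₕ²(1 − fₕ)sₕ²/nₕ with Wₕ = Nₕ/N, N = 5423.
Urban: Wₕ = 0.10602987; term = 0.10602987²·(1 − 0.22956522)·281/132 = 0.018438464.
Rural: Wₕ = 0.83367140; term = 0.83367140²·(1 − 0.23512497)·31.58/1063 = 0.0157928.
Suburban: Wₕ = 0.06029873; term = 0.06029873²·(1 − 0.11009174)·237.4/36 = 0.021337314.
Sum = 0.055568578.

0.0556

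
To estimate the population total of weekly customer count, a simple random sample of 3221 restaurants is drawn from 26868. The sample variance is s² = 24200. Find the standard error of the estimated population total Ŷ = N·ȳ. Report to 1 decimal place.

69090.4

Var(Ŷ) = N²·Var(ȳ) = N²·(1 − n/N)·s²/n.
f = 3221/26868 = 0.11988239; Var(ȳ) = 0.88011761·24200/3221 = 6.6124949.
Var(Ŷ) = 26868² · 6.6124949 = 4.7734901 × 10^9.
SE(Ŷ) = √(4.7734901 × 10^9) = 69090.4.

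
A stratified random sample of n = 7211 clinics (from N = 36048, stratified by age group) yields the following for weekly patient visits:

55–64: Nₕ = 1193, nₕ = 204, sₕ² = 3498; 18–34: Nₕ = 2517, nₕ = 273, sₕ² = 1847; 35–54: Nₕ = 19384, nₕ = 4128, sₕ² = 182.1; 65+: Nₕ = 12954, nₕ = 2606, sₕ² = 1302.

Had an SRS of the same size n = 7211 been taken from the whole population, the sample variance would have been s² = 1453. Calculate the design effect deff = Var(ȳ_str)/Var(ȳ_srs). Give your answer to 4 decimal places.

Var(ȳ_str) = Σ Wₕ²(1−fₕ)sₕ²/nₕ with Wₕ = Nₕ/36048:
  55–64: (1193/36048)²·(1−204/1193)·3498/204 = 0.015569119
  18–34: (2517/36048)²·(1−273/2517)·1847/273 = 0.029406814
  35–54: (19384/36048)²·(1−4128/19384)·182.1/4128 = 0.010039035
  65+: (12954/36048)²·(1−2606/12954)·1302/2606 = 0.051538828
  → Var(ȳ_str) = 0.1065538.
Var(ȳ_srs) = (1 − 7211/36048)·1453/7211 = 0.16119034.
deff = 0.1065538 / 0.16119034 = 0.6610.

0.6610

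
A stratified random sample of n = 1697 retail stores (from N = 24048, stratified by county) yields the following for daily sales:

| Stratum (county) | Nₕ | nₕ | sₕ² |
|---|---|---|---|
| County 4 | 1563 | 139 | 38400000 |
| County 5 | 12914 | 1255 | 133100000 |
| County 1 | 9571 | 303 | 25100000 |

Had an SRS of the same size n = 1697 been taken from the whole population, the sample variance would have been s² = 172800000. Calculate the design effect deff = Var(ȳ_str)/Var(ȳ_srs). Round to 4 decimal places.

Var(ȳ_str) = Σ Wₕ²(1−fₕ)sₕ²/nₕ with Wₕ = Nₕ/24048:
  County 4: (1563/24048)²·(1−139/1563)·38400000/139 = 1063.2306
  County 5: (12914/24048)²·(1−1255/12914)·133100000/1255 = 27612.04
  County 1: (9571/24048)²·(1−303/9571)·25100000/303 = 12706.224
  → Var(ȳ_str) = 41381.495.
Var(ȳ_srs) = (1 − 1697/24048)·172800000/1697 = 94641.124.
deff = 41381.495 / 94641.124 = 0.4372.

0.4372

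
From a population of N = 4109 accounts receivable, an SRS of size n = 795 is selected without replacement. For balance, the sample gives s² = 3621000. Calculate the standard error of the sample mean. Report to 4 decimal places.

60.6092

Under SRS without replacement, Var(ȳ) = (1 − f)·s²/n with f = n/N = 795/4109 = 0.19347773.
Var(ȳ) = (1 − 0.19347773)·3621000/795 = 0.80652227·4554.717 = 3673.4807.
SE(ȳ) = √(3673.4807) = 60.6092.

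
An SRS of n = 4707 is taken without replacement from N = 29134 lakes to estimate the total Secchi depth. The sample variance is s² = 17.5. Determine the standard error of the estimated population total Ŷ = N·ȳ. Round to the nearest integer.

Var(Ŷ) = N²·Var(ȳ) = N²·(1 − n/N)·s²/n.
f = 4707/29134 = 0.16156381; Var(ȳ) = 0.83843619·17.5/4707 = 0.0031171943.
Var(Ŷ) = 29134² · 0.0031171943 = 2.6458432 × 10^6.
SE(Ŷ) = √(2.6458432 × 10^6) = 1627.

1627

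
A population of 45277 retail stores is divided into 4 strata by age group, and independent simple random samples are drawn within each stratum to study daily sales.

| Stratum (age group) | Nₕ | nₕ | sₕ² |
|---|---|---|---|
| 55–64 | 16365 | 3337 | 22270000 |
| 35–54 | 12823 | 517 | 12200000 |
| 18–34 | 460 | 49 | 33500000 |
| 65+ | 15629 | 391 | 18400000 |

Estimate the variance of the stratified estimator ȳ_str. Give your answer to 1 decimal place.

Var(ȳ_str) = Σₕ Wₕ²(1 − fₕ)sₕ²/nₕ with Wₕ = Nₕ/N, N = 45277.
55–64: Wₕ = 0.36144179; term = 0.36144179²·(1 − 0.20391079)·22270000/3337 = 694.06874.
35–54: Wₕ = 0.28321223; term = 0.28321223²·(1 − 0.04031818)·12200000/517 = 1816.4379.
18–34: Wₕ = 0.01015968; term = 0.01015968²·(1 − 0.10652174)·33500000/49 = 63.051162.
65+: Wₕ = 0.34518630; term = 0.34518630²·(1 − 0.02501760)·18400000/391 = 5466.948.
Sum = 8040.5058.

8040.5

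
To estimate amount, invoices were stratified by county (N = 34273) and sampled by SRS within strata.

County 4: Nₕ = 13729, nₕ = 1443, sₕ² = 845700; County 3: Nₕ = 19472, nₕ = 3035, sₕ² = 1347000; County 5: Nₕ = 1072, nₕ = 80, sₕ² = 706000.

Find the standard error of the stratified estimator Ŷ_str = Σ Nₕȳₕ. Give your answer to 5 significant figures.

500290

Var(Ŷ_str) = Σₕ Nₕ²(1 − fₕ)sₕ²/nₕ.
County 4: 13729²·(1 − 1443/13729)·845700/1443 = 9.8855176 × 10^10.
County 3: 19472²·(1 − 3035/19472)·1347000/3035 = 1.4205025 × 10^11.
County 5: 1072²·(1 − 80/1072)·706000/80 = 9.3847168 × 10^9.
Sum = 2.5029014 × 10^11.
SE = √(2.5029014 × 10^11) = 500290.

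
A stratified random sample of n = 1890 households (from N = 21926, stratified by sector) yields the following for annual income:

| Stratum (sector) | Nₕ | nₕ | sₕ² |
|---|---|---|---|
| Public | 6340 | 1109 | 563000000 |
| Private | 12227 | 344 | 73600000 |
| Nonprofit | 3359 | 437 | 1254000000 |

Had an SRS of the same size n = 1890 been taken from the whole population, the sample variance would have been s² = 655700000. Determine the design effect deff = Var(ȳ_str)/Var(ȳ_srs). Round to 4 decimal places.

Var(ȳ_str) = Σ Wₕ²(1−fₕ)sₕ²/nₕ with Wₕ = Nₕ/21926:
  Public: (6340/21926)²·(1−1109/6340)·563000000/1109 = 35021.279
  Private: (12227/21926)²·(1−344/12227)·73600000/344 = 64661.617
  Nonprofit: (3359/21926)²·(1−437/3359)·1254000000/437 = 58585.143
  → Var(ȳ_str) = 158268.04.
Var(ȳ_srs) = (1 − 1890/21926)·655700000/1890 = 317026.08.
deff = 158268.04 / 317026.08 = 0.4992.

0.4992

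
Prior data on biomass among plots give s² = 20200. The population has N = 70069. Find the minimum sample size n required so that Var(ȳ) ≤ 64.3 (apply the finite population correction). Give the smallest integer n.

313

Without fpc, n₀ = s²/D = 20200/64.3 = 314.1524.
With fpc, (1 − n/N)·s²/n ≤ D requires n ≥ n₀/(1 + n₀/N) = 314.1524/(1 + 314.1524/70069) = 312.7502.
Rounding up, n = 313.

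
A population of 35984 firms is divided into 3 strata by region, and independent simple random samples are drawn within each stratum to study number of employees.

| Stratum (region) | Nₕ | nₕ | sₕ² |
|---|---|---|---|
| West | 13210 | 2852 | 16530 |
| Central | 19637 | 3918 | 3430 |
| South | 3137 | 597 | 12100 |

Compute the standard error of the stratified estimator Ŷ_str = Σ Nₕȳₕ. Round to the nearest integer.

Var(Ŷ_str) = Σₕ Nₕ²(1 − fₕ)sₕ²/nₕ.
West: 13210²·(1 − 2852/13210)·16530/2852 = 7.9305272 × 10^8.
Central: 19637²·(1 − 3918/19637)·3430/3918 = 2.7022762 × 10^8.
South: 3137²·(1 − 597/3137)·12100/597 = 1.6149507 × 10^8.
Sum = 1.2247754 × 10^9.
SE = √(1.2247754 × 10^9) = 34997.

34997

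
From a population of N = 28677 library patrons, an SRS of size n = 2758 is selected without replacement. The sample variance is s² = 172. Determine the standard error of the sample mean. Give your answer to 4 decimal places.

0.2374

Under SRS without replacement, Var(ȳ) = (1 − f)·s²/n with f = n/N = 2758/28677 = 0.09617463.
Var(ȳ) = (1 − 0.09617463)·172/2758 = 0.90382537·0.062364032 = 0.056366194.
SE(ȳ) = √(0.056366194) = 0.2374.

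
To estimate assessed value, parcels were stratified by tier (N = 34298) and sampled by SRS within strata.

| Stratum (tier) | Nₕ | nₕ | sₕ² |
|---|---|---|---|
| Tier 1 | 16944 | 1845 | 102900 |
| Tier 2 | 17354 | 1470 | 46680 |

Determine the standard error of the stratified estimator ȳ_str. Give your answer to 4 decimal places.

Var(ȳ_str) = Σₕ Wₕ²(1 − fₕ)sₕ²/nₕ with Wₕ = Nₕ/N, N = 34298.
Tier 1: Wₕ = 0.49402298; term = 0.49402298²·(1 − 0.10888810)·102900/1845 = 12.129574.
Tier 2: Wₕ = 0.50597702; term = 0.50597702²·(1 − 0.08470670)·46680/1470 = 7.44107.
Sum = 19.570644.
SE = √(19.570644) = 4.4239.

4.4239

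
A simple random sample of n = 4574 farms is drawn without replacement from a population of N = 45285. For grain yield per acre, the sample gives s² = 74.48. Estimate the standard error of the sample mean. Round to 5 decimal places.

Under SRS without replacement, Var(ȳ) = (1 − f)·s²/n with f = n/N = 4574/45285 = 0.10100475.
Var(ȳ) = (1 − 0.10100475)·74.48/4574 = 0.89899525·0.016283341 = 0.014638646.
SE(ȳ) = √(0.014638646) = 0.12099.

0.12099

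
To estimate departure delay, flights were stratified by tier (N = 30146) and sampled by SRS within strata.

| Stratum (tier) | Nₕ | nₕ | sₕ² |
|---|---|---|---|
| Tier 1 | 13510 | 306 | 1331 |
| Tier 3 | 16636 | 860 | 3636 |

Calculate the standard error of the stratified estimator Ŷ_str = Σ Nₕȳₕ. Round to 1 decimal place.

43422.7

Var(Ŷ_str) = Σₕ Nₕ²(1 − fₕ)sₕ²/nₕ.
Tier 1: 13510²·(1 − 306/13510)·1331/306 = 7.7592098 × 10^8.
Tier 3: 16636²·(1 − 860/16636)·3636/860 = 1.1096122 × 10^9.
Sum = 1.8855332 × 10^9.
SE = √(1.8855332 × 10^9) = 43422.7.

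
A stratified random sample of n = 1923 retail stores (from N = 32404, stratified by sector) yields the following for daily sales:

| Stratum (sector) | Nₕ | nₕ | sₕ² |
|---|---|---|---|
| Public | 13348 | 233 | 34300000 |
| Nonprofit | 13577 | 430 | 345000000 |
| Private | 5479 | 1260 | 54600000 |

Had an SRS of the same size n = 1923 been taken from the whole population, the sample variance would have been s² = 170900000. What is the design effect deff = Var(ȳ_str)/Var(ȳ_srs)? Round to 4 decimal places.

Var(ȳ_str) = Σ Wₕ²(1−fₕ)sₕ²/nₕ with Wₕ = Nₕ/32404:
  Public: (13348/32404)²·(1−233/13348)·34300000/233 = 24542.876
  Nonprofit: (13577/32404)²·(1−430/13577)·345000000/430 = 136390.42
  Private: (5479/32404)²·(1−1260/5479)·54600000/1260 = 953.97211
  → Var(ȳ_str) = 161887.27.
Var(ȳ_srs) = (1 − 1923/32404)·170900000/1923 = 83597.515.
deff = 161887.27 / 83597.515 = 1.9365.

1.9365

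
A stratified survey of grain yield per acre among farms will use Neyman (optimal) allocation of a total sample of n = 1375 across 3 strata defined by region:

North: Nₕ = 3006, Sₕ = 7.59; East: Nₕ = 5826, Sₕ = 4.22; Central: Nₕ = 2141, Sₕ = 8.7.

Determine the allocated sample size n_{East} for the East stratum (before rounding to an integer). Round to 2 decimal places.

511.99

Neyman allocation: nₕ = n·NₕSₕ / Σⱼ NⱼSⱼ.
Σ NⱼSⱼ = 3006·7.59 + 5826·4.22 + 2141·8.7 = 66027.96.
n_{East} = 1375·5826·4.22 / 66027.96 = 511.99.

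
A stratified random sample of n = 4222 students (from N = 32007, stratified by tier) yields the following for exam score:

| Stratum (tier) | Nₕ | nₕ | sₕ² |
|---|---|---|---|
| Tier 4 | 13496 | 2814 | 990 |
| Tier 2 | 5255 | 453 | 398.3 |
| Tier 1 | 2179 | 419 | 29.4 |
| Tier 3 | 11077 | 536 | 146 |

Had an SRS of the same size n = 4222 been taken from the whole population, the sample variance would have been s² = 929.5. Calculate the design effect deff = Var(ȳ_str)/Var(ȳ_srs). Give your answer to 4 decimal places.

0.5362

Var(ȳ_str) = Σ Wₕ²(1−fₕ)sₕ²/nₕ with Wₕ = Nₕ/32007:
  Tier 4: (13496/32007)²·(1−2814/13496)·990/2814 = 0.04950839
  Tier 2: (5255/32007)²·(1−453/5255)·398.3/453 = 0.021657935
  Tier 1: (2179/32007)²·(1−419/2179)·29.4/419 = 2.6267169 × 10^-4
  Tier 3: (11077/32007)²·(1−536/11077)·146/536 = 0.031045746
  → Var(ȳ_str) = 0.10247474.
Var(ȳ_srs) = (1 − 4222/32007)·929.5/4222 = 0.1911158.
deff = 0.10247474 / 0.1911158 = 0.5362.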